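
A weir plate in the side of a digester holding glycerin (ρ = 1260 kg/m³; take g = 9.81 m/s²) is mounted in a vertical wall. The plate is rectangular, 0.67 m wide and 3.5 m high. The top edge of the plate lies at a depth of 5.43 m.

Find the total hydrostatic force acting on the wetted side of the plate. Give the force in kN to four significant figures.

F ≈ 208.1 kN

γ = ρg = 1260 × 9.81 / 1000 = 12.3606 kN/m³.
The centroid lies 3.5/2 = 1.75 m below the top edge, so the centroid depth is h_c = 5.43 + 1.75 = 7.18 m.
A = 0.67 × 3.5 = 2.345 m².
Resultant F = γ·h_c·A = 12.3606 × 7.18 × 2.345 = 208.117 kN.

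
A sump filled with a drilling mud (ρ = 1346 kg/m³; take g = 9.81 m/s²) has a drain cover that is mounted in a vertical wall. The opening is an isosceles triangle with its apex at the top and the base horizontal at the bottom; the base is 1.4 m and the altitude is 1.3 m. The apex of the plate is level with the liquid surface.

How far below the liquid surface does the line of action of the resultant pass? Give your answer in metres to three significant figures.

γ = ρg = 1346 × 9.81 / 1000 = 13.20426 kN/m³.
With the apex up, the centroid sits 2h/3 = 2 × 1.3/3 = 0.866667 m below the apex, so the centroid depth is h_c = 0.866667 m.
A = ½ × 1.4 × 1.3 = 0.91 m².
Resultant F = γ·h_c·A = 13.20426 × 0.866667 × 0.91 = 10.4138 kN.
I_c = b·h³/36 = 1.4 × 1.3³/36 = 0.0854389 m⁴.
Centre of pressure: y_p = y_c + I_c/(y_c·A) = 0.866667 + 0.0854389/(0.866667 × 0.91) = 0.866667 + 0.108333 = 0.975 m along the plane.

h_p = 0.975 m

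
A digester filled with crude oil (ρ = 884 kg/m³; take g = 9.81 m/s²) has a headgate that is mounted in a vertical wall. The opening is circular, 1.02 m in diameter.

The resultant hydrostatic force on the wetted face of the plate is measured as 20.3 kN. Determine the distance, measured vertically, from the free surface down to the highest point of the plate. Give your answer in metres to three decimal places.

γ = ρg = 884 × 9.81 / 1000 = 8.67204 kN/m³.
A = π(0.51)² = 0.817128 m².
From F = γ·h_c·A, the centroid depth is h_c = 20.3/(8.67204 × 0.817128) = 2.86474 m.
The centroid is at the centre, 0.51 m below the top of the plate, so the highest point sits at h_top = 2.86474 − 0.51 = 2.35474 m below the surface.

d_top ≈ 2.355 m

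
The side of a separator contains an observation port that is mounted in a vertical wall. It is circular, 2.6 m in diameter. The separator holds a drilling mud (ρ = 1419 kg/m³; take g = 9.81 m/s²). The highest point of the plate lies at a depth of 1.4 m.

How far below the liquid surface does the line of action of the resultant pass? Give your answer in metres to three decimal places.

γ = ρg = 1419 × 9.81 / 1000 = 13.92039 kN/m³.
The centroid is at the centre, 1.3 m below the top of the plate, so the centroid depth is h_c = 1.4 + 1.3 = 2.7 m.
A = π(1.3)² = 5.30929 m².
Resultant F = γ·h_c·A = 13.92039 × 2.7 × 5.30929 = 199.55 kN.
I_c = πr⁴/4 = π × 1.3⁴/4 = 2.24318 m⁴.
Centre of pressure: y_p = y_c + I_c/(y_c·A) = 2.7 + 2.24318/(2.7 × 5.30929) = 2.7 + 0.156482 = 2.85648 m along the plane.

h_p = 2.856 m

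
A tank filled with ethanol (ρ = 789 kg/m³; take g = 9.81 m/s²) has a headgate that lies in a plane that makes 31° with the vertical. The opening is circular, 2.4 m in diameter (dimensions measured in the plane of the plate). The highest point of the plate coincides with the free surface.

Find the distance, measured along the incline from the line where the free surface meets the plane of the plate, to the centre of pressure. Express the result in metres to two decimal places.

y_p = 1.50 m

γ = ρg = 789 × 9.81 / 1000 = 7.74009 kN/m³.
The plate makes 31° with the vertical, i.e. θ = 90° − 31° = 59° to the horizontal. Measuring y along the incline from the free-surface line, vertical depth h = y·sinθ with sinθ = 0.857167.
The centroid is at the centre, 1.2 m below the top of the plate, so y_c = 1.2 m and h_c = 1.2 × 0.857167 = 1.0286 m.
A = π(1.2)² = 4.52389 m².
Resultant F = γ·h_c·A = 7.74009 × 1.0286 × 4.52389 = 36.0168 kN.
I_c = πr⁴/4 = π × 1.2⁴/4 = 1.6286 m⁴.
Centre of pressure: y_p = y_c + I_c/(y_c·A) = 1.2 + 1.6286/(1.2 × 4.52389) = 1.2 + 0.3 = 1.5 m along the plane.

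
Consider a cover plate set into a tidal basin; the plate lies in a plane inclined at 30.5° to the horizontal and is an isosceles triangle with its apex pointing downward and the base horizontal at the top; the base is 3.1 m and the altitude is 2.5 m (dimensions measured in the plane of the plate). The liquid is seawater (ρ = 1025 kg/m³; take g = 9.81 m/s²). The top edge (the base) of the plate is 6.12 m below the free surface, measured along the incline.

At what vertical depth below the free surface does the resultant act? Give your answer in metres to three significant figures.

γ = ρg = 1025 × 9.81 / 1000 = 10.05525 kN/m³.
Let θ = 30.5° be the plate's angle to the horizontal; measure y along the incline from where the plane meets the free surface. Vertical depth h = y·sinθ with sinθ = 0.507538.
With the apex down, the centroid sits h/3 = 2.5/3 = 0.833333 m below the base (the top edge), so y_c = 6.12 + 0.833333 = 6.95333 m and h_c = 6.95333 × 0.507538 = 3.52908 m.
A = ½ × 3.1 × 2.5 = 3.875 m².
Resultant F = γ·h_c·A = 10.05525 × 3.52908 × 3.875 = 137.507 kN.
I_c = b·h³/36 = 3.1 × 2.5³/36 = 1.34549 m⁴.
Centre of pressure: y_p = y_c + I_c/(y_c·A) = 6.95333 + 1.34549/(6.95333 × 3.875) = 6.95333 + 0.0499363 = 7.00327 m along the plane.
Vertically, h_p = y_p·sinθ = 7.00327 × 0.507538 = 3.55443 m.

h_p = 3.55 m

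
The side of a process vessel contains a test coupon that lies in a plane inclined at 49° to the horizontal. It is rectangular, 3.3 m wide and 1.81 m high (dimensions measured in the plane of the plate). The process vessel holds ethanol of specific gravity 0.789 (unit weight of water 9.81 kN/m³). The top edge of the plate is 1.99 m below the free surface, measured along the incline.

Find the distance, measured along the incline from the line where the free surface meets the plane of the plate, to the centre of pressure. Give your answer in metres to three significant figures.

γ = 0.789 × 9.81 = 7.74009 kN/m³.
Let θ = 49° be the plate's angle to the horizontal; measure y along the incline from where the plane meets the free surface. Vertical depth h = y·sinθ with sinθ = 0.754710.
The centroid lies 1.81/2 = 0.905 m below the top edge, so y_c = 1.99 + 0.905 = 2.895 m and h_c = 2.895 × 0.754710 = 2.18489 m.
A = 3.3 × 1.81 = 5.973 m².
Resultant F = γ·h_c·A = 7.74009 × 2.18489 × 5.973 = 101.011 kN.
I_c = b·h³/12 = 3.3 × 1.81³/12 = 1.63068 m⁴.
Centre of pressure: y_p = y_c + I_c/(y_c·A) = 2.895 + 1.63068/(2.895 × 5.973) = 2.895 + 0.0943035 = 2.9893 m along the plane.

y_p = 2.99 m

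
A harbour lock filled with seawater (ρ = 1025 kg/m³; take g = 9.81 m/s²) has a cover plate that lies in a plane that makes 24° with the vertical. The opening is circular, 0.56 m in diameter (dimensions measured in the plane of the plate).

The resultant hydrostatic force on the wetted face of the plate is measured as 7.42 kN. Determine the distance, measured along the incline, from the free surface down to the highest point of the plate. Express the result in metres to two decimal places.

γ = ρg = 1025 × 9.81 / 1000 = 10.05525 kN/m³.
A = π(0.28)² = 0.246301 m².
From F = γ·h_c·A, the centroid depth is h_c = 7.42/(10.05525 × 0.246301) = 2.99602 m.
The plate makes 24° with the vertical, i.e. θ = 90° − 24° = 66° to the horizontal. Measuring y along the incline from the free-surface line, vertical depth h = y·sinθ with sinθ = 0.913545.
Along the incline, y_c = h_c/sinθ = 2.99602/0.913545 = 3.27955 m.
The centroid is at the centre, 0.28 m below the top of the plate, so the highest point sits at y_top = 3.27955 − 0.28 = 2.99955 m along the incline.

y_top ≈ 3.00 m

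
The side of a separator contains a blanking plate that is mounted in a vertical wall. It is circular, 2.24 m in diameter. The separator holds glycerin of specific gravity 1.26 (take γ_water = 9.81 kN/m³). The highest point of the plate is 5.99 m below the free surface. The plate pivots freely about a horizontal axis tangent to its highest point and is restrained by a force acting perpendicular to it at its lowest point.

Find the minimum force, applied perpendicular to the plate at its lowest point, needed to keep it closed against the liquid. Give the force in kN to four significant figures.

γ = 1.26 × 9.81 = 12.3606 kN/m³.
The centroid is at the centre, 1.12 m below the top of the plate, so the centroid depth is h_c = 5.99 + 1.12 = 7.11 m.
A = π(1.12)² = 3.94081 m².
Resultant F = γ·h_c·A = 12.3606 × 7.11 × 3.94081 = 346.334 kN.
I_c = πr⁴/4 = π × 1.12⁴/4 = 1.23584 m⁴.
Centre of pressure: y_p = y_c + I_c/(y_c·A) = 7.11 + 1.23584/(7.11 × 3.94081) = 7.11 + 0.044107 = 7.15411 m along the plane.
The resultant acts 1.12 + 0.044107 = 1.16411 m (along the plate) below the hinge at the top edge, so the moment about the hinge is M = F × 1.16411 = 346.334 × 1.16411 = 403.171 kN·m.
A normal force at the bottom, 2.24 m from the hinge, must supply this moment: P = 403.171/2.24 = 179.987 kN.

P ≈ 180.0 kN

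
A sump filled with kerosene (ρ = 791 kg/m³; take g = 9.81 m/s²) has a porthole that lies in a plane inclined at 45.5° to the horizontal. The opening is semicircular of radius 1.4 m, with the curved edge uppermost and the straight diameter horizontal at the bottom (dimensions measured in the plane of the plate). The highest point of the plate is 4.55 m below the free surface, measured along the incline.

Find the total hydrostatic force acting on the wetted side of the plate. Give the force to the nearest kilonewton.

F ≈ 91 kN

γ = ρg = 791 × 9.81 / 1000 = 7.75971 kN/m³.
Let θ = 45.5° be the plate's angle to the horizontal; measure y along the incline from where the plane meets the free surface. Vertical depth h = y·sinθ with sinθ = 0.713250.
The centroid lies 4r/(3π) = 0.594178 m above the diameter, so r − 4r/(3π) = 1.4 − 0.594178 = 0.805822 m below the topmost point, so y_c = 4.55 + 0.805822 = 5.35582 m and h_c = 5.35582 × 0.713250 = 3.82004 m.
A = πr²/2 = π × 1.4²/2 = 3.07876 m².
Resultant F = γ·h_c·A = 7.75971 × 3.82004 × 3.07876 = 91.2618 kN.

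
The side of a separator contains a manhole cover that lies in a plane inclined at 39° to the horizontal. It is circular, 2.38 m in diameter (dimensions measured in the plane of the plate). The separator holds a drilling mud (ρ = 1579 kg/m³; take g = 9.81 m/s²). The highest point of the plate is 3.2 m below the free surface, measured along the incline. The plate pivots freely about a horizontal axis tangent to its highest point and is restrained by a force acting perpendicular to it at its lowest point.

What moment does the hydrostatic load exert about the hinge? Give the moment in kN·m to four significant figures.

M ≈ 241.9 kN·m

γ = ρg = 1579 × 9.81 / 1000 = 15.48999 kN/m³.
Let θ = 39° be the plate's angle to the horizontal; measure y along the incline from where the plane meets the free surface. Vertical depth h = y·sinθ with sinθ = 0.629320.
The centroid is at the centre, 1.19 m below the top of the plate, so y_c = 3.2 + 1.19 = 4.39 m and h_c = 4.39 × 0.629320 = 2.76271 m.
A = π(1.19)² = 4.44881 m².
Resultant F = γ·h_c·A = 15.48999 × 2.76271 × 4.44881 = 190.384 kN.
I_c = πr⁴/4 = π × 1.19⁴/4 = 1.57499 m⁴.
Centre of pressure: y_p = y_c + I_c/(y_c·A) = 4.39 + 1.57499/(4.39 × 4.44881) = 4.39 + 0.0806435 = 4.47064 m along the plane.
The resultant acts 1.19 + 0.0806435 = 1.27064 m (along the plate) below the hinge at the top edge, so the moment about the hinge is M = F × 1.27064 = 190.384 × 1.27064 = 241.91 kN·m.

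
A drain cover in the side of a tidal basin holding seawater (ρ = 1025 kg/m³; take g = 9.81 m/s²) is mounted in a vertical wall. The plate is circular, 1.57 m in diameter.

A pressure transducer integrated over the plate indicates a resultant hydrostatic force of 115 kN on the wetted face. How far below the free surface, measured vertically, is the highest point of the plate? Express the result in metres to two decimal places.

d_top ≈ 5.12 m

γ = ρg = 1025 × 9.81 / 1000 = 10.05525 kN/m³.
A = π(0.785)² = 1.93593 m².
From F = γ·h_c·A, the centroid depth is h_c = 115/(10.05525 × 1.93593) = 5.90766 m.
The centroid is at the centre, 0.785 m below the top of the plate, so the highest point sits at h_top = 5.90766 − 0.785 = 5.12266 m below the surface.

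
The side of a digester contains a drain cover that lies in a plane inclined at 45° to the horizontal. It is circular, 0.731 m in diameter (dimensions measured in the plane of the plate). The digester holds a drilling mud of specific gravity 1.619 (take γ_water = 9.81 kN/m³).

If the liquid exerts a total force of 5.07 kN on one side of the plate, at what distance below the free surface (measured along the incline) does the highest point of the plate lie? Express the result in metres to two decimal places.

y_top ≈ 0.71 m

γ = 1.619 × 9.81 = 15.88239 kN/m³.
A = π(0.3655)² = 0.419686 m².
From F = γ·h_c·A, the centroid depth is h_c = 5.07/(15.88239 × 0.419686) = 0.76062 m.
Let θ = 45° be the plate's angle to the horizontal; measure y along the incline from where the plane meets the free surface. Vertical depth h = y·sinθ with sinθ = 0.707107.
Along the incline, y_c = h_c/sinθ = 0.76062/0.707107 = 1.07568 m.
The centroid is at the centre, 0.3655 m below the top of the plate, so the highest point sits at y_top = 1.07568 − 0.3655 = 0.71018 m along the incline.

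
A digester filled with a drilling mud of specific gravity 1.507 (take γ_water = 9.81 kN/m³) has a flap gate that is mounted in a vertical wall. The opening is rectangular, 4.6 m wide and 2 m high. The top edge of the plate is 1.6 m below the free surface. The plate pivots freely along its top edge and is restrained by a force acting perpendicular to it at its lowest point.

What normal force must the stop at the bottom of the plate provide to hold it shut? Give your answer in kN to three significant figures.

P ≈ 199 kN

γ = 1.507 × 9.81 = 14.78367 kN/m³.
The centroid lies 2/2 = 1 m below the top edge, so the centroid depth is h_c = 1.6 + 1 = 2.6 m.
A = 4.6 × 2 = 9.2 m².
Resultant F = γ·h_c·A = 14.78367 × 2.6 × 9.2 = 353.625 kN.
I_c = b·h³/12 = 4.6 × 2³/12 = 3.06667 m⁴.
Centre of pressure: y_p = y_c + I_c/(y_c·A) = 2.6 + 3.06667/(2.6 × 9.2) = 2.6 + 0.128205 = 2.7282 m along the plane.
The resultant acts 1 + 0.128205 = 1.1282 m (along the plate) below the hinge at the top edge, so the moment about the hinge is M = F × 1.1282 = 353.625 × 1.1282 = 398.96 kN·m.
A normal force at the bottom, 2 m from the hinge, must supply this moment: P = 398.96/2 = 199.48 kN.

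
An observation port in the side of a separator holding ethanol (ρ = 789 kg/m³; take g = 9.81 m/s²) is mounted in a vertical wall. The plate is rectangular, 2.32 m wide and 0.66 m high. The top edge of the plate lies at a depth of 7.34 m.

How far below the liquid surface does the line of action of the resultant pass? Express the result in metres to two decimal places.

γ = ρg = 789 × 9.81 / 1000 = 7.74009 kN/m³.
The centroid lies 0.66/2 = 0.33 m below the top edge, so the centroid depth is h_c = 7.34 + 0.33 = 7.67 m.
A = 2.32 × 0.66 = 1.5312 m².
Resultant F = γ·h_c·A = 7.74009 × 7.67 × 1.5312 = 90.902 kN.
I_c = b·h³/12 = 2.32 × 0.66³/12 = 0.0555826 m⁴.
Centre of pressure: y_p = y_c + I_c/(y_c·A) = 7.67 + 0.0555826/(7.67 × 1.5312) = 7.67 + 0.00473273 = 7.67473 m along the plane.

h_p = 7.67 m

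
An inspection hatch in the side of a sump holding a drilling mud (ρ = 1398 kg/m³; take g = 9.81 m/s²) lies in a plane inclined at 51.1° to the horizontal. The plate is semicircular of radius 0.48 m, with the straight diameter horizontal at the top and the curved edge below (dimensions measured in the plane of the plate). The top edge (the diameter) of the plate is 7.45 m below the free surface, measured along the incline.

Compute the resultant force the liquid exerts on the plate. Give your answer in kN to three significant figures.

F ≈ 29.6 kN

γ = ρg = 1398 × 9.81 / 1000 = 13.71438 kN/m³.
Let θ = 51.1° be the plate's angle to the horizontal; measure y along the incline from where the plane meets the free surface. Vertical depth h = y·sinθ with sinθ = 0.778243.
The centroid of a semicircle lies 4r/(3π) = 0.203718 m from the diameter, here below the top edge, so y_c = 7.45 + 0.203718 = 7.65372 m and h_c = 7.65372 × 0.778243 = 5.95645 m.
A = πr²/2 = π × 0.48²/2 = 0.361911 m².
Resultant F = γ·h_c·A = 13.71438 × 5.95645 × 0.361911 = 29.5642 kN.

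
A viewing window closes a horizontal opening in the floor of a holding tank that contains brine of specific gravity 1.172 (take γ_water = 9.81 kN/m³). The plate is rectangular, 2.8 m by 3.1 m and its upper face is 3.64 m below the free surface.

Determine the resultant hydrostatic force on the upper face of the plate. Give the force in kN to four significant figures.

γ = 1.172 × 9.81 = 11.49732 kN/m³.
The plate is horizontal, so pressure is uniform at p = γ·h = 11.49732 × 3.64 = 41.8502 kN/m².
A = 2.8 × 3.1 = 8.68 m².
F = p·A = 41.8502 × 8.68 = 363.26 kN.

F ≈ 363.3 kN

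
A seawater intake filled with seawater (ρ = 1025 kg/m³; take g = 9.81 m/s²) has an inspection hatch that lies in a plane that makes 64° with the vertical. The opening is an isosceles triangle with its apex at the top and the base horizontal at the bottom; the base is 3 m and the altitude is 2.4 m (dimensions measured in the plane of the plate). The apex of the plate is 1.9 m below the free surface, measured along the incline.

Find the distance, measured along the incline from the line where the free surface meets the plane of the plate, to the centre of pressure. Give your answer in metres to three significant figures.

y_p = 3.59 m

γ = ρg = 1025 × 9.81 / 1000 = 10.05525 kN/m³.
The plate makes 64° with the vertical, i.e. θ = 90° − 64° = 26° to the horizontal. Measuring y along the incline from the free-surface line, vertical depth h = y·sinθ with sinθ = 0.438371.
With the apex up, the centroid sits 2h/3 = 2 × 2.4/3 = 1.6 m below the apex, so y_c = 1.9 + 1.6 = 3.5 m and h_c = 3.5 × 0.438371 = 1.5343 m.
A = ½ × 3 × 2.4 = 3.6 m².
Resultant F = γ·h_c·A = 10.05525 × 1.5343 × 3.6 = 55.54 kN.
I_c = b·h³/36 = 3 × 2.4³/36 = 1.152 m⁴.
Centre of pressure: y_p = y_c + I_c/(y_c·A) = 3.5 + 1.152/(3.5 × 3.6) = 3.5 + 0.0914286 = 3.59143 m along the plane.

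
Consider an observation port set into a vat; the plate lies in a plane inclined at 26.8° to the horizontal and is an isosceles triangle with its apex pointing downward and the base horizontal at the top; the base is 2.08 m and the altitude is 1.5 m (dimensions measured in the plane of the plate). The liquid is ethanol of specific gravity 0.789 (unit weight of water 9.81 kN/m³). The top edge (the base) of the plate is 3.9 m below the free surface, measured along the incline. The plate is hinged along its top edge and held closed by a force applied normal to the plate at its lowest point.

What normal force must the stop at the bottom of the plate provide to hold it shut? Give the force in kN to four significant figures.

γ = 0.789 × 9.81 = 7.74009 kN/m³.
Let θ = 26.8° be the plate's angle to the horizontal; measure y along the incline from where the plane meets the free surface. Vertical depth h = y·sinθ with sinθ = 0.450878.
With the apex down, the centroid sits h/3 = 1.5/3 = 0.5 m below the base (the top edge), so y_c = 3.9 + 0.5 = 4.4 m and h_c = 4.4 × 0.450878 = 1.98386 m.
A = ½ × 2.08 × 1.5 = 1.56 m².
Resultant F = γ·h_c·A = 7.74009 × 1.98386 × 1.56 = 23.9542 kN.
I_c = b·h³/36 = 2.08 × 1.5³/36 = 0.195 m⁴.
Centre of pressure: y_p = y_c + I_c/(y_c·A) = 4.4 + 0.195/(4.4 × 1.56) = 4.4 + 0.0284091 = 4.42841 m along the plane.
The resultant acts 0.5 + 0.0284091 = 0.528409 m (along the plate) below the hinge at the top edge, so the moment about the hinge is M = F × 0.528409 = 23.9542 × 0.528409 = 12.6576 kN·m.
A normal force at the bottom, 1.5 m from the hinge, must supply this moment: P = 12.6576/1.5 = 8.4384 kN.

P ≈ 8.438 kN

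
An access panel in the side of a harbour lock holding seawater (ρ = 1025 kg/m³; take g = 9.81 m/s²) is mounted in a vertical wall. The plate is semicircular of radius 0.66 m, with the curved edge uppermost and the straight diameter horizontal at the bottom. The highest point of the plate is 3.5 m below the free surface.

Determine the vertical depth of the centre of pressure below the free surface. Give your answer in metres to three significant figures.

γ = ρg = 1025 × 9.81 / 1000 = 10.05525 kN/m³.
The centroid lies 4r/(3π) = 0.280113 m above the diameter, so r − 4r/(3π) = 0.66 − 0.280113 = 0.379887 m below the topmost point, so the centroid depth is h_c = 3.5 + 0.379887 = 3.87989 m.
A = πr²/2 = π × 0.66²/2 = 0.684239 m².
Resultant F = γ·h_c·A = 10.05525 × 3.87989 × 0.684239 = 26.6944 kN.
I_c = (π/8 − 8/(9π))·r⁴ = 0.109757 × 0.66⁴ = 0.0208261 m⁴.
Centre of pressure: y_p = y_c + I_c/(y_c·A) = 3.87989 + 0.0208261/(3.87989 × 0.684239) = 3.87989 + 0.00784478 = 3.88773 m along the plane.

h_p = 3.89 m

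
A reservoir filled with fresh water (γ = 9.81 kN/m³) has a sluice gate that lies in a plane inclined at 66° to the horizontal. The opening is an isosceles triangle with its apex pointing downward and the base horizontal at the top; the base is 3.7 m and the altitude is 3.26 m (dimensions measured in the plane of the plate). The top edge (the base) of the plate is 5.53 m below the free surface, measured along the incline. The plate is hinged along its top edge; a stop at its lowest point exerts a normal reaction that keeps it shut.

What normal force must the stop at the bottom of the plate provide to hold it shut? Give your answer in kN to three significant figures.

γ = 9.81 kN/m³.
Let θ = 66° be the plate's angle to the horizontal; measure y along the incline from where the plane meets the free surface. Vertical depth h = y·sinθ with sinθ = 0.913545.
With the apex down, the centroid sits h/3 = 3.26/3 = 1.08667 m below the base (the top edge), so y_c = 5.53 + 1.08667 = 6.61667 m and h_c = 6.61667 × 0.913545 = 6.04463 m.
A = ½ × 3.7 × 3.26 = 6.031 m².
Resultant F = γ·h_c·A = 9.81 × 6.04463 × 6.031 = 357.625 kN.
I_c = b·h³/36 = 3.7 × 3.26³/36 = 3.56084 m⁴.
Centre of pressure: y_p = y_c + I_c/(y_c·A) = 6.61667 + 3.56084/(6.61667 × 6.031) = 6.61667 + 0.0892326 = 6.7059 m along the plane.
The resultant acts 1.08667 + 0.0892326 = 1.1759 m (along the plate) below the hinge at the top edge, so the moment about the hinge is M = F × 1.1759 = 357.625 × 1.1759 = 420.531 kN·m.
A normal force at the bottom, 3.26 m from the hinge, must supply this moment: P = 420.531/3.26 = 128.997 kN.

P ≈ 129 kN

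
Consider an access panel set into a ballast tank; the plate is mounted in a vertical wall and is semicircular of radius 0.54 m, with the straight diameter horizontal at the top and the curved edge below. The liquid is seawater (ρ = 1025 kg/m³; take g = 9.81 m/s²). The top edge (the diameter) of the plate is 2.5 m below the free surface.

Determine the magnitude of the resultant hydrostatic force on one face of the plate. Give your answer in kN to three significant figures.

γ = ρg = 1025 × 9.81 / 1000 = 10.05525 kN/m³.
The centroid of a semicircle lies 4r/(3π) = 0.229183 m from the diameter, here below the top edge, so the centroid depth is h_c = 2.5 + 0.229183 = 2.72918 m.
A = πr²/2 = π × 0.54²/2 = 0.458044 m².
Resultant F = γ·h_c·A = 10.05525 × 2.72918 × 0.458044 = 12.5699 kN.

F ≈ 12.6 kN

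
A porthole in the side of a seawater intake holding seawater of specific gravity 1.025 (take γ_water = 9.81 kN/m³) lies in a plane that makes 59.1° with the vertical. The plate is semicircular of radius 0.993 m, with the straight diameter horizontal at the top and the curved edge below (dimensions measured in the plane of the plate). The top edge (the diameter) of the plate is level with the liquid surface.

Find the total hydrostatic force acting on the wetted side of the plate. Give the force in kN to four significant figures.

F ≈ 3.371 kN

γ = 1.025 × 9.81 = 10.05525 kN/m³.
The plate makes 59.1° with the vertical, i.e. θ = 90° − 59.1° = 30.9° to the horizontal. Measuring y along the incline from the free-surface line, vertical depth h = y·sinθ with sinθ = 0.513541.
The centroid of a semicircle lies 4r/(3π) = 0.421442 m from the diameter, here below the top edge, so y_c = 0.421442 m and h_c = 0.421442 × 0.513541 = 0.216428 m.
A = πr²/2 = π × 0.993²/2 = 1.54888 m².
Resultant F = γ·h_c·A = 10.05525 × 0.216428 × 1.54888 = 3.37073 kN.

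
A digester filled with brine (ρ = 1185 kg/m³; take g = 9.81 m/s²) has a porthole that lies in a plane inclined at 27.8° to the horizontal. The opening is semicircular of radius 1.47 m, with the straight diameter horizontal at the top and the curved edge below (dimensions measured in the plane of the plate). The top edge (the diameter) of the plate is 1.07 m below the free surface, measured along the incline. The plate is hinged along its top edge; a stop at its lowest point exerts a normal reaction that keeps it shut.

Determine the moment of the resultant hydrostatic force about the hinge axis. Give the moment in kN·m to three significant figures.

γ = ρg = 1185 × 9.81 / 1000 = 11.62485 kN/m³.
Let θ = 27.8° be the plate's angle to the horizontal; measure y along the incline from where the plane meets the free surface. Vertical depth h = y·sinθ with sinθ = 0.466387.
The centroid of a semicircle lies 4r/(3π) = 0.623887 m from the diameter, here below the top edge, so y_c = 1.07 + 0.623887 = 1.69389 m and h_c = 1.69389 × 0.466387 = 0.790008 m.
A = πr²/2 = π × 1.47²/2 = 3.39433 m².
Resultant F = γ·h_c·A = 11.62485 × 0.790008 × 3.39433 = 31.1726 kN.
I_c = (π/8 − 8/(9π))·r⁴ = 0.109757 × 1.47⁴ = 0.512509 m⁴.
Centre of pressure: y_p = y_c + I_c/(y_c·A) = 1.69389 + 0.512509/(1.69389 × 3.39433) = 1.69389 + 0.0891379 = 1.78303 m along the plane.
The resultant acts 0.623887 + 0.0891379 = 0.713025 m (along the plate) below the hinge at the top edge, so the moment about the hinge is M = F × 0.713025 = 31.1726 × 0.713025 = 22.2268 kN·m.

M ≈ 22.2 kN·m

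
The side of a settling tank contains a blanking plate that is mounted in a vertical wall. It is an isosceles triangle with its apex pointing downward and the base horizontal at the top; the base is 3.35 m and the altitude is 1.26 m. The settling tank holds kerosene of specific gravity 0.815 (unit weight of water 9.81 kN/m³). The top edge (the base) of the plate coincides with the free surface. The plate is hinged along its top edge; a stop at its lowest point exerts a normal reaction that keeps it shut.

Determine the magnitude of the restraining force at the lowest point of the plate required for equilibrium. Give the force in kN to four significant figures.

P ≈ 3.543 kN

γ = 0.815 × 9.81 = 7.99515 kN/m³.
With the apex down, the centroid sits h/3 = 1.26/3 = 0.42 m below the base (the top edge), so the centroid depth is h_c = 0.42 m.
A = ½ × 3.35 × 1.26 = 2.1105 m².
Resultant F = γ·h_c·A = 7.99515 × 0.42 × 2.1105 = 7.08698 kN.
I_c = b·h³/36 = 3.35 × 1.26³/36 = 0.186146 m⁴.
Centre of pressure: y_p = y_c + I_c/(y_c·A) = 0.42 + 0.186146/(0.42 × 2.1105) = 0.42 + 0.21 = 0.63 m along the plane.
The resultant acts 0.42 + 0.21 = 0.63 m (along the plate) below the hinge at the top edge, so the moment about the hinge is M = F × 0.63 = 7.08698 × 0.63 = 4.4648 kN·m.
A normal force at the bottom, 1.26 m from the hinge, must supply this moment: P = 4.4648/1.26 = 3.54349 kN.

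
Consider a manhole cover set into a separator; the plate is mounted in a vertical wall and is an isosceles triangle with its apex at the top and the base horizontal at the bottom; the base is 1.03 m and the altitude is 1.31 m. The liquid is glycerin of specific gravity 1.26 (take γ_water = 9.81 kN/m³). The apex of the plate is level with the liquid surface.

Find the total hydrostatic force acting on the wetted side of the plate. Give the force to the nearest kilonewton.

F ≈ 7 kN

γ = 1.26 × 9.81 = 12.3606 kN/m³.
With the apex up, the centroid sits 2h/3 = 2 × 1.31/3 = 0.873333 m below the apex, so the centroid depth is h_c = 0.873333 m.
A = ½ × 1.03 × 1.31 = 0.67465 m².
Resultant F = γ·h_c·A = 12.3606 × 0.873333 × 0.67465 = 7.28279 kN.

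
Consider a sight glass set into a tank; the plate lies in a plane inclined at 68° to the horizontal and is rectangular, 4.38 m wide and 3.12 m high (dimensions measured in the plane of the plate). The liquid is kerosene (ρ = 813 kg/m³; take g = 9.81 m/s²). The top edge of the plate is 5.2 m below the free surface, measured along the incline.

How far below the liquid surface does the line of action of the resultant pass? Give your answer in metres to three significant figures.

γ = ρg = 813 × 9.81 / 1000 = 7.97553 kN/m³.
Let θ = 68° be the plate's angle to the horizontal; measure y along the incline from where the plane meets the free surface. Vertical depth h = y·sinθ with sinθ = 0.927184.
The centroid lies 3.12/2 = 1.56 m below the top edge, so y_c = 5.2 + 1.56 = 6.76 m and h_c = 6.76 × 0.927184 = 6.26776 m.
A = 4.38 × 3.12 = 13.6656 m².
Resultant F = γ·h_c·A = 7.97553 × 6.26776 × 13.6656 = 683.126 kN.
I_c = b·h³/12 = 4.38 × 3.12³/12 = 11.0855 m⁴.
Centre of pressure: y_p = y_c + I_c/(y_c·A) = 6.76 + 11.0855/(6.76 × 13.6656) = 6.76 + 0.12 = 6.88 m along the plane.
Vertically, h_p = y_p·sinθ = 6.88 × 0.927184 = 6.37903 m.

h_p = 6.38 m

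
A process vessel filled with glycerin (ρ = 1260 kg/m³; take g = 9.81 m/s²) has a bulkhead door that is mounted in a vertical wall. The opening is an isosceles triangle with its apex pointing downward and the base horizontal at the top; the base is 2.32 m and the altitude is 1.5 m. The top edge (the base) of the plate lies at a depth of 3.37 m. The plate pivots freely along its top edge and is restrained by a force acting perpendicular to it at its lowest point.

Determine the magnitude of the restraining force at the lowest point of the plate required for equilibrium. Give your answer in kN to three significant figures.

P ≈ 29.5 kN

γ = ρg = 1260 × 9.81 / 1000 = 12.3606 kN/m³.
With the apex down, the centroid sits h/3 = 1.5/3 = 0.5 m below the base (the top edge), so the centroid depth is h_c = 3.37 + 0.5 = 3.87 m.
A = ½ × 2.32 × 1.5 = 1.74 m².
Resultant F = γ·h_c·A = 12.3606 × 3.87 × 1.74 = 83.2338 kN.
I_c = b·h³/36 = 2.32 × 1.5³/36 = 0.2175 m⁴.
Centre of pressure: y_p = y_c + I_c/(y_c·A) = 3.87 + 0.2175/(3.87 × 1.74) = 3.87 + 0.0322997 = 3.9023 m along the plane.
The resultant acts 0.5 + 0.0322997 = 0.5323 m (along the plate) below the hinge at the top edge, so the moment about the hinge is M = F × 0.5323 = 83.2338 × 0.5323 = 44.3054 kN·m.
A normal force at the bottom, 1.5 m from the hinge, must supply this moment: P = 44.3054/1.5 = 29.5369 kN.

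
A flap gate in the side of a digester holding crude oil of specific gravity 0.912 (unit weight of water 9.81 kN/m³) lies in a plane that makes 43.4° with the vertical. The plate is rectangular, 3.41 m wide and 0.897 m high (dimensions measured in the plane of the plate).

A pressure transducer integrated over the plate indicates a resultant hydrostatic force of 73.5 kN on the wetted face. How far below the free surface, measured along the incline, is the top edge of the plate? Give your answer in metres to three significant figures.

γ = 0.912 × 9.81 = 8.94672 kN/m³.
A = 3.41 × 0.897 = 3.05877 m².
From F = γ·h_c·A, the centroid depth is h_c = 73.5/(8.94672 × 3.05877) = 2.68582 m.
The plate makes 43.4° with the vertical, i.e. θ = 90° − 43.4° = 46.6° to the horizontal. Measuring y along the incline from the free-surface line, vertical depth h = y·sinθ with sinθ = 0.726575.
Along the incline, y_c = h_c/sinθ = 2.68582/0.726575 = 3.69655 m.
The centroid lies 0.897/2 = 0.4485 m below the top edge, so the top edge sits at y_top = 3.69655 − 0.4485 = 3.24805 m along the incline.

y_top ≈ 3.25 m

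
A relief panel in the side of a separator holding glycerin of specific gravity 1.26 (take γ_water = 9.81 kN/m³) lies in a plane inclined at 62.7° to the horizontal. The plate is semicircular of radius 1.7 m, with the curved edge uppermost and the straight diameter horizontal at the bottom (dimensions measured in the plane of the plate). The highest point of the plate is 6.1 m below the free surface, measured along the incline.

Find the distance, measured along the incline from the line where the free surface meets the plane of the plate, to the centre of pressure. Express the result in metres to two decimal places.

γ = 1.26 × 9.81 = 12.3606 kN/m³.
Let θ = 62.7° be the plate's angle to the horizontal; measure y along the incline from where the plane meets the free surface. Vertical depth h = y·sinθ with sinθ = 0.888617.
The centroid lies 4r/(3π) = 0.721502 m above the diameter, so r − 4r/(3π) = 1.7 − 0.721502 = 0.978498 m below the topmost point, so y_c = 6.1 + 0.978498 = 7.0785 m and h_c = 7.0785 × 0.888617 = 6.29008 m.
A = πr²/2 = π × 1.7²/2 = 4.5396 m².
Resultant F = γ·h_c·A = 12.3606 × 6.29008 × 4.5396 = 352.95 kN.
I_c = (π/8 − 8/(9π))·r⁴ = 0.109757 × 1.7⁴ = 0.916701 m⁴.
Centre of pressure: y_p = y_c + I_c/(y_c·A) = 7.0785 + 0.916701/(7.0785 × 4.5396) = 7.0785 + 0.0285278 = 7.10703 m along the plane.

y_p = 7.11 m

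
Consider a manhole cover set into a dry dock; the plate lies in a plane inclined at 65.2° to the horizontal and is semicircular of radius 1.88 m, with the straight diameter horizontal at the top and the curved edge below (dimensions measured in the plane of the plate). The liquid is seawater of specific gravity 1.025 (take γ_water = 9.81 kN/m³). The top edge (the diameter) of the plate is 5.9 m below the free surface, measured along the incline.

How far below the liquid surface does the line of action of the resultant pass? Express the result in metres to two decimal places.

γ = 1.025 × 9.81 = 10.05525 kN/m³.
Let θ = 65.2° be the plate's angle to the horizontal; measure y along the incline from where the plane meets the free surface. Vertical depth h = y·sinθ with sinθ = 0.907777.
The centroid of a semicircle lies 4r/(3π) = 0.797897 m from the diameter, here below the top edge, so y_c = 5.9 + 0.797897 = 6.6979 m and h_c = 6.6979 × 0.907777 = 6.0802 m.
A = πr²/2 = π × 1.88²/2 = 5.55182 m².
Resultant F = γ·h_c·A = 10.05525 × 6.0802 × 5.55182 = 339.427 kN.
I_c = (π/8 − 8/(9π))·r⁴ = 0.109757 × 1.88⁴ = 1.37108 m⁴.
Centre of pressure: y_p = y_c + I_c/(y_c·A) = 6.6979 + 1.37108/(6.6979 × 5.55182) = 6.6979 + 0.0368713 = 6.73477 m along the plane.
Vertically, h_p = y_p·sinθ = 6.73477 × 0.907777 = 6.11367 m.

h_p = 6.11 m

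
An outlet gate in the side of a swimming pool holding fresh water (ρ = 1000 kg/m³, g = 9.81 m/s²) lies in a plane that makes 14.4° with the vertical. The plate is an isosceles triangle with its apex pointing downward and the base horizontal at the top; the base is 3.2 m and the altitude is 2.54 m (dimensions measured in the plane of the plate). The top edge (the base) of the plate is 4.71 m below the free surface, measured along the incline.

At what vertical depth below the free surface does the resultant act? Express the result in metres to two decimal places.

γ = ρg = 1000 × 9.81 = 9810 N/m³ = 9.81 kN/m³.
The plate makes 14.4° with the vertical, i.e. θ = 90° − 14.4° = 75.6° to the horizontal. Measuring y along the incline from the free-surface line, vertical depth h = y·sinθ with sinθ = 0.968583.
With the apex down, the centroid sits h/3 = 2.54/3 = 0.846667 m below the base (the top edge), so y_c = 4.71 + 0.846667 = 5.55667 m and h_c = 5.55667 × 0.968583 = 5.3821 m.
A = ½ × 3.2 × 2.54 = 4.064 m².
Resultant F = γ·h_c·A = 9.81 × 5.3821 × 4.064 = 214.573 kN.
I_c = b·h³/36 = 3.2 × 2.54³/36 = 1.45663 m⁴.
Centre of pressure: y_p = y_c + I_c/(y_c·A) = 5.55667 + 1.45663/(5.55667 × 4.064) = 5.55667 + 0.0645032 = 5.62117 m along the plane.
Vertically, h_p = y_p·sinθ = 5.62117 × 0.968583 = 5.44457 m.

h_p = 5.44 m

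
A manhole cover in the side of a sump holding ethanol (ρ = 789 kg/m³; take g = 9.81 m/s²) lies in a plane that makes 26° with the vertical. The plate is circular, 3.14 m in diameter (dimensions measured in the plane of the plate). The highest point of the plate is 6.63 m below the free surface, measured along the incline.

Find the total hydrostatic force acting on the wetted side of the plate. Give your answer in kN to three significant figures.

γ = ρg = 789 × 9.81 / 1000 = 7.74009 kN/m³.
The plate makes 26° with the vertical, i.e. θ = 90° − 26° = 64° to the horizontal. Measuring y along the incline from the free-surface line, vertical depth h = y·sinθ with sinθ = 0.898794.
The centroid is at the centre, 1.57 m below the top of the plate, so y_c = 6.63 + 1.57 = 8.2 m and h_c = 8.2 × 0.898794 = 7.37011 m.
A = π(1.57)² = 7.74371 m².
Resultant F = γ·h_c·A = 7.74009 × 7.37011 × 7.74371 = 441.742 kN.

F ≈ 442 kN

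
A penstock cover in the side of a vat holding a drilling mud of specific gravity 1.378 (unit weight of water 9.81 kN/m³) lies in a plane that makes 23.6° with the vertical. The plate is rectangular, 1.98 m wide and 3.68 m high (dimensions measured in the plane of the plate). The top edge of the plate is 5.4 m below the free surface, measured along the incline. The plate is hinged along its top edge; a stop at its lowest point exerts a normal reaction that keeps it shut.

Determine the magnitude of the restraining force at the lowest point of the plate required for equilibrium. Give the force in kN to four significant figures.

γ = 1.378 × 9.81 = 13.51818 kN/m³.
The plate makes 23.6° with the vertical, i.e. θ = 90° − 23.6° = 66.4° to the horizontal. Measuring y along the incline from the free-surface line, vertical depth h = y·sinθ with sinθ = 0.916363.
The centroid lies 3.68/2 = 1.84 m below the top edge, so y_c = 5.4 + 1.84 = 7.24 m and h_c = 7.24 × 0.916363 = 6.63447 m.
A = 1.98 × 3.68 = 7.2864 m².
Resultant F = γ·h_c·A = 13.51818 × 6.63447 × 7.2864 = 653.488 kN.
I_c = b·h³/12 = 1.98 × 3.68³/12 = 8.22295 m⁴.
Centre of pressure: y_p = y_c + I_c/(y_c·A) = 7.24 + 8.22295/(7.24 × 7.2864) = 7.24 + 0.155875 = 7.39588 m along the plane.
The resultant acts 1.84 + 0.155875 = 1.99588 m (along the plate) below the hinge at the top edge, so the moment about the hinge is M = F × 1.99588 = 653.488 × 1.99588 = 1304.28 kN·m.
A normal force at the bottom, 3.68 m from the hinge, must supply this moment: P = 1304.28/3.68 = 354.424 kN.

P ≈ 354.4 kN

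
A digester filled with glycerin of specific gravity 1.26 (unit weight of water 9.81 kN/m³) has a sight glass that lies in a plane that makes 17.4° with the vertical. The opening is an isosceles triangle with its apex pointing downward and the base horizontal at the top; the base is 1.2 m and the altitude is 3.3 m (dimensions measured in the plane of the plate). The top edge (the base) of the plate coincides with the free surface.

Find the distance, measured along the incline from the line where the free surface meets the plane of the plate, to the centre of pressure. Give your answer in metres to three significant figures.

y_p = 1.65 m

γ = 1.26 × 9.81 = 12.3606 kN/m³.
The plate makes 17.4° with the vertical, i.e. θ = 90° − 17.4° = 72.6° to the horizontal. Measuring y along the incline from the free-surface line, vertical depth h = y·sinθ with sinθ = 0.954240.
With the apex down, the centroid sits h/3 = 3.3/3 = 1.1 m below the base (the top edge), so y_c = 1.1 m and h_c = 1.1 × 0.954240 = 1.04966 m.
A = ½ × 1.2 × 3.3 = 1.98 m².
Resultant F = γ·h_c·A = 12.3606 × 1.04966 × 1.98 = 25.6894 kN.
I_c = b·h³/36 = 1.2 × 3.3³/36 = 1.1979 m⁴.
Centre of pressure: y_p = y_c + I_c/(y_c·A) = 1.1 + 1.1979/(1.1 × 1.98) = 1.1 + 0.55 = 1.65 m along the plane.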